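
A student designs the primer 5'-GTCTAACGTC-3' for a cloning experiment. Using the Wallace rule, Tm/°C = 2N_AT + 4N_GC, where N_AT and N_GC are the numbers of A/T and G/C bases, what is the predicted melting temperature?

A=2, G=2, T=3, C=3
AT pairs contribute 5, GC pairs contribute 5.
Tm = 2×5 + 4×5 = 30°C

30°C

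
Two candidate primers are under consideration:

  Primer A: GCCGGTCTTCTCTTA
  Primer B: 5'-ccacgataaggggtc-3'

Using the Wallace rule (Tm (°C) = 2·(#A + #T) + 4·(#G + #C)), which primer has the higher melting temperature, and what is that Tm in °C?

Primer B, 48°C

Primer A: A+T=7, G+C=8 → Tm = 2(7)+4(8) = 46°C
Primer B: A+T=6, G+C=9 → Tm = 2(6)+4(9) = 48°C
46°C vs 48°C → primer B is higher.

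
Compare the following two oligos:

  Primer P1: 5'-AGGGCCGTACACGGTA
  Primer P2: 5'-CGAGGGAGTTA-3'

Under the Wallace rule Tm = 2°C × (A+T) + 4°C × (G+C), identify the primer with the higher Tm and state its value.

Primer P1: A+T=6, G+C=10 → Tm = 2(6)+4(10) = 52°C
Primer P2: A+T=5, G+C=6 → Tm = 2(5)+4(6) = 34°C
52°C vs 34°C → primer P1 is higher.

Primer P1, 52°C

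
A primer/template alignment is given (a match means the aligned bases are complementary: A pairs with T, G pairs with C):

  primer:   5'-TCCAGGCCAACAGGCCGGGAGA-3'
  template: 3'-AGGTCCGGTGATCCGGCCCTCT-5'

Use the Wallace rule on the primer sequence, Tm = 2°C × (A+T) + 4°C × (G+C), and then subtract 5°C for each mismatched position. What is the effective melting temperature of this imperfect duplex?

Primer base counts: A=6, T=1, G=8, C=7 → A+T=7, G+C=15
Perfect-match Tm = 2(7) + 4(15) = 14 + 60 = 74°C
Mismatches (positions where the bases are not complementary): 2 (at positions 10, 11)
Effective Tm = 74 − 2×5 = 74 − 10 = 64°C

64°C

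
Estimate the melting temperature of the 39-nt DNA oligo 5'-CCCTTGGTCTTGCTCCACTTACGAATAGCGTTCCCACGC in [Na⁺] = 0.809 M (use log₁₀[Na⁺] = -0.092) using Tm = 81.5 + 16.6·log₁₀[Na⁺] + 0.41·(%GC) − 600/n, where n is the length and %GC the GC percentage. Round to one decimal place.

87.7°C

Length n = 39. Scanning the sequence gives T=11, C=15, G=7, A=6.
G+C = 22, so %GC = 22/39 × 100 = 56.41%
Salt term: 16.6 × (-0.092) = -1.527
GC term: 0.41 × 56.41 = 23.128; length term: −600/39 = −15.385
Tm = 81.5 + (-1.527) + 23.128 − 15.385 = 87.716 → 87.7°C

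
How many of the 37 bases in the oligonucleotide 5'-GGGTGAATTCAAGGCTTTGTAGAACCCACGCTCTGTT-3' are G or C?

18

Counting bases: A=8, G=10, T=11, C=8
Total G or C: 10 + 8 = 18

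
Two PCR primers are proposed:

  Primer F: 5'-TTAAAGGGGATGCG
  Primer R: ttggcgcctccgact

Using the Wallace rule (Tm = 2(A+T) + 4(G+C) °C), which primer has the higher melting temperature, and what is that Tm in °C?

Primer R, 50°C

Primer F: A+T=7, G+C=7 → Tm = 2(7)+4(7) = 42°C
Primer R: A+T=5, G+C=10 → Tm = 2(5)+4(10) = 50°C
42°C vs 50°C → primer R is higher.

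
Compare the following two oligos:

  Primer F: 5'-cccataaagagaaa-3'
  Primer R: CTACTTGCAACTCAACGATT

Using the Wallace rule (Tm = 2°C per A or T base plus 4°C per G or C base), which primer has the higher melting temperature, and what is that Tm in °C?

Primer F: A+T=9, G+C=5 → Tm = 2(9)+4(5) = 38°C
Primer R: A+T=12, G+C=8 → Tm = 2(12)+4(8) = 56°C
38°C vs 56°C → primer R is higher.

Primer R, 56°C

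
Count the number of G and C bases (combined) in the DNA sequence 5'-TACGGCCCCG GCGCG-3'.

13

Base counts: C=7, A=1, T=1, G=6
G+C = 6 + 7 = 13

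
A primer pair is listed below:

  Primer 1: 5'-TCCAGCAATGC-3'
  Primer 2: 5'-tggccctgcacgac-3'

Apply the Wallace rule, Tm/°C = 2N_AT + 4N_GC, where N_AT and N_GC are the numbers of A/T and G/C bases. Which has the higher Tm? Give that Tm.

Primer 2, 48°C

Primer 1: A+T=5, G+C=6 → Tm = 2(5)+4(6) = 34°C
Primer 2: A+T=4, G+C=10 → Tm = 2(4)+4(10) = 48°C
34°C vs 48°C → primer 2 is higher.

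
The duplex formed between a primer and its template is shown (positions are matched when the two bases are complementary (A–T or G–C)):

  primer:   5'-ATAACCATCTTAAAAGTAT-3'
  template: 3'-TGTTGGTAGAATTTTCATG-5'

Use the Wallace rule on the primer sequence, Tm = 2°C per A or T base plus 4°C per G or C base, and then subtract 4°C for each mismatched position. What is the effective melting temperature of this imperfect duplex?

38°C

Primer base counts: A=9, T=6, G=1, C=3 → A+T=15, G+C=4
Perfect-match Tm = 2(15) + 4(4) = 30 + 16 = 46°C
Mismatches (positions where the bases are not complementary): 2 (at positions 2, 19)
Effective Tm = 46 − 2×4 = 46 − 8 = 38°C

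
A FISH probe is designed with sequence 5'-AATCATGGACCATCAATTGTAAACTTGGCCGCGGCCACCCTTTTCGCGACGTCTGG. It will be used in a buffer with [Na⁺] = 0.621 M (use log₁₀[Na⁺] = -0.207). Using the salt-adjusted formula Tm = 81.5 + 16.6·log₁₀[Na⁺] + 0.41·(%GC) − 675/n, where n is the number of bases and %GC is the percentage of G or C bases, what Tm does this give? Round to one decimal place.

88.0°C

Length n = 56. T=14, G=13, C=17, A=12
G+C = 30, so %GC = 30/56 × 100 = 53.571%
Salt term: 16.6 × (-0.207) = -3.436
GC term: 0.41 × 53.571 = 21.964; length term: −675/56 = −12.054
Tm = 81.5 + (-3.436) + 21.964 − 12.054 = 87.974 → 88.0°C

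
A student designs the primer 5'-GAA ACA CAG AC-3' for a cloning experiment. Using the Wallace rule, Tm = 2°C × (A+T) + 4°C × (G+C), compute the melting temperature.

Scanning the sequence gives T=0, G=2, C=3, A=6.
So N_AT = 6 and N_GC = 5.
Tm = 2(6) + 4(5) = 12 + 20 = 32°C

32°C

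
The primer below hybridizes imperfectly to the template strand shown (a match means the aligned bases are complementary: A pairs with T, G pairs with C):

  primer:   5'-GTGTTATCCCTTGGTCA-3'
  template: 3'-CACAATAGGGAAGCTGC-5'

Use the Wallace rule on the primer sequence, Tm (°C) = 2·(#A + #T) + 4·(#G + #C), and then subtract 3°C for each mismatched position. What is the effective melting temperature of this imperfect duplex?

41°C

Primer base counts: A=2, T=7, G=4, C=4 → A+T=9, G+C=8
Perfect-match Tm = 2(9) + 4(8) = 18 + 32 = 50°C
Mismatches (positions where the bases are not complementary): 3 (at positions 13, 15, 17)
Effective Tm = 50 − 3×3 = 50 − 9 = 41°C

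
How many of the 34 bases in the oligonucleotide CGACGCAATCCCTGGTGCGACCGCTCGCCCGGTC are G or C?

A=4, C=15, T=5, G=10
Total G or C: 10 + 15 = 25

25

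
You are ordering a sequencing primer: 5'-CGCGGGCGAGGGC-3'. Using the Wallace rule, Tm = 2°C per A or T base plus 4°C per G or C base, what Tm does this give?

Base counts: G=8, A=1, T=0, C=4
A+T = 1, G+C = 12
Tm = 4·12 + 2·1 = 48 + 2 = 50°C

50°C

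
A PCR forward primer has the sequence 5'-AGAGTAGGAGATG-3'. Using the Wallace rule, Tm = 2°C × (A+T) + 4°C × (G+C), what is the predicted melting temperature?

Base counts: G=6, C=0, A=5, T=2
AT pairs contribute 7, GC pairs contribute 6.
Tm = 2×7 + 4×6 = 38°C

38°C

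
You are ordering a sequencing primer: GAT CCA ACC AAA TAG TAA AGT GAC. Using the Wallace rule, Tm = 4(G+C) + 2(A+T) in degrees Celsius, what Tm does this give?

66°C

Counting bases: T=4, G=4, A=11, C=5
AT pairs contribute 15, GC pairs contribute 9.
Tm = 2(15) + 4(9) = 30 + 36 = 66°C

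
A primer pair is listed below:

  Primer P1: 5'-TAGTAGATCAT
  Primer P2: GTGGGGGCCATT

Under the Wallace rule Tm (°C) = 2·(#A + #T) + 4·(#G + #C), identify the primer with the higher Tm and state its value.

Primer P2, 40°C

Primer P1: A+T=8, G+C=3 → Tm = 2(8)+4(3) = 28°C
Primer P2: A+T=4, G+C=8 → Tm = 2(4)+4(8) = 40°C
28°C vs 40°C → primer P2 is higher.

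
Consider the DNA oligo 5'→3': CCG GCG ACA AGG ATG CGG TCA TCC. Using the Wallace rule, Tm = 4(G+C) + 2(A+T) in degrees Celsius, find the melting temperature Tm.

A=5, G=8, T=3, C=8
A+T = 8, G+C = 16
Tm = 4·16 + 2·8 = 64 + 16 = 80°C

80°C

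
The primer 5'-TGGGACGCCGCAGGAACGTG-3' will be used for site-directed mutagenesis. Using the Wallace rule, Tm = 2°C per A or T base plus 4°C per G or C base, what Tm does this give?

68°C

Counting bases: A=4, T=2, C=5, G=9
So N_AT = 6 and N_GC = 14.
Tm = 2×6 + 4×14 = 68°C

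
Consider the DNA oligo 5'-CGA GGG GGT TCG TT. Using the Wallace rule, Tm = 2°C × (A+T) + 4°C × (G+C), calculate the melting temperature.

46°C

G=7, A=1, C=2, T=4
AT pairs contribute 5, GC pairs contribute 9.
Tm = 2(5) + 4(9) = 10 + 36 = 46°C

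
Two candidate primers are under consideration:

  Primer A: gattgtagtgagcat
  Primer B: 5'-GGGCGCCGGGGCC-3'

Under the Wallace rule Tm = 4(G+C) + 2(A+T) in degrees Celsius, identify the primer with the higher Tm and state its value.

Primer A: A+T=9, G+C=6 → Tm = 2(9)+4(6) = 42°C
Primer B: A+T=0, G+C=13 → Tm = 2(0)+4(13) = 52°C
42°C vs 52°C → primer B is higher.

Primer B, 52°C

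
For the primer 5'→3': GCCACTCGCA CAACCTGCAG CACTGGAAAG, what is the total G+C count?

T=3, A=9, G=7, C=11
G+C = 7 + 11 = 18

18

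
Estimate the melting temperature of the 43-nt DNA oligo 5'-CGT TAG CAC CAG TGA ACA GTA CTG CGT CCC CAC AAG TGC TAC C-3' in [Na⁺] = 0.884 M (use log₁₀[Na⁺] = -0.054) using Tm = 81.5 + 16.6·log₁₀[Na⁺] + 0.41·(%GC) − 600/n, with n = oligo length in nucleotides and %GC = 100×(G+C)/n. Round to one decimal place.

89.5°C

Length n = 43. Counting bases: G=9, C=15, A=11, T=8
G+C = 24, so %GC = 24/43 × 100 = 55.814%
Salt term: 16.6 × (-0.054) = -0.896
GC term: 0.41 × 55.814 = 22.884; length term: −600/43 = −13.953
Tm = 81.5 + (-0.896) + 22.884 − 13.953 = 89.535 → 89.5°C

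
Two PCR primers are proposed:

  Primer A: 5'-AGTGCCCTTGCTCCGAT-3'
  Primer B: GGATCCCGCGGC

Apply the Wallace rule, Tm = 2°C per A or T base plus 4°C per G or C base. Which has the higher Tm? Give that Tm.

Primer A, 54°C

Primer A: A+T=7, G+C=10 → Tm = 2(7)+4(10) = 54°C
Primer B: A+T=2, G+C=10 → Tm = 2(2)+4(10) = 44°C
54°C vs 44°C → primer A is higher.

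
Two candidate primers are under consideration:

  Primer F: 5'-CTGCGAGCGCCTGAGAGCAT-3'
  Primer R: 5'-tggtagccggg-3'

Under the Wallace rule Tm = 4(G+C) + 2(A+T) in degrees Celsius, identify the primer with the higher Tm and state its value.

Primer F: A+T=7, G+C=13 → Tm = 2(7)+4(13) = 66°C
Primer R: A+T=3, G+C=8 → Tm = 2(3)+4(8) = 38°C
66°C vs 38°C → primer F is higher.

Primer F, 66°C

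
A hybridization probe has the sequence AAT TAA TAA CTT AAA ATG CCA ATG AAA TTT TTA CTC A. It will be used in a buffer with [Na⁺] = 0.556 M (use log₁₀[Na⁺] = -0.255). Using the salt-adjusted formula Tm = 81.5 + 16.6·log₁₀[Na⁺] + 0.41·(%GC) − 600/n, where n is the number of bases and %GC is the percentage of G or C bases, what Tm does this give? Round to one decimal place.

68.8°C

Length n = 37. Scanning the sequence gives C=5, A=17, T=13, G=2.
G+C = 7, so %GC = 7/37 × 100 = 18.919%
Salt term: 16.6 × (-0.255) = -4.233
GC term: 0.41 × 18.919 = 7.757; length term: −600/37 = −16.216
Tm = 81.5 + (-4.233) + 7.757 − 16.216 = 68.808 → 68.8°C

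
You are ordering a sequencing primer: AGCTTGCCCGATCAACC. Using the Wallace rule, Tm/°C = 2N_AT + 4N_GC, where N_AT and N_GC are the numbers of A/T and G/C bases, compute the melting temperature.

A=4, C=7, T=3, G=3
AT pairs contribute 7, GC pairs contribute 10.
Tm = 2(7) + 4(10) = 14 + 40 = 54°C

54°C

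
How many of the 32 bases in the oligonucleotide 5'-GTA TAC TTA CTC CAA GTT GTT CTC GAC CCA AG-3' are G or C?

Base counts: A=8, G=5, T=10, C=9
G+C = 5 + 9 = 14

14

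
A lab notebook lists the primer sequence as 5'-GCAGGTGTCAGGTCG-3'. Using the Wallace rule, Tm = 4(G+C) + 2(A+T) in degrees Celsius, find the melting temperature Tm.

50°C

Base counts: G=7, C=3, T=3, A=2
So N_AT = 5 and N_GC = 10.
Tm = 2(5) + 4(10) = 10 + 40 = 50°C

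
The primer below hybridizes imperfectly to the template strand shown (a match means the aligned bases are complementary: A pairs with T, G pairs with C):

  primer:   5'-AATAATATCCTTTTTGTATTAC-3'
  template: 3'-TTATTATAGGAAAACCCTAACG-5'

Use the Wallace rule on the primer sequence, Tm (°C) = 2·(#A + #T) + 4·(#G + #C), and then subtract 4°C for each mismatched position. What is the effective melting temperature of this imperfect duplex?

40°C

Primer base counts: A=7, T=11, G=1, C=3 → A+T=18, G+C=4
Perfect-match Tm = 2(18) + 4(4) = 36 + 16 = 52°C
Mismatches (positions where the bases are not complementary): 3 (at positions 15, 17, 21)
Effective Tm = 52 − 3×4 = 52 − 12 = 40°C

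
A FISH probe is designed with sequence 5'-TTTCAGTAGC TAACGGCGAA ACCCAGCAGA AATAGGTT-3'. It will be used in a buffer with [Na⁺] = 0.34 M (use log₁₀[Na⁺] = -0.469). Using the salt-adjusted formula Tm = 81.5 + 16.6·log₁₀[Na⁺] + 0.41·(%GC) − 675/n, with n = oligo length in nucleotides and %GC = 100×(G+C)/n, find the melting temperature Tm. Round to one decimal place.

74.3°C

Length n = 38. Counting bases: C=8, T=8, A=13, G=9
G+C = 17, so %GC = 17/38 × 100 = 44.737%
Salt term: 16.6 × (-0.469) = -7.785
GC term: 0.41 × 44.737 = 18.342; length term: −675/38 = −17.763
Tm = 81.5 + (-7.785) + 18.342 − 17.763 = 74.294 → 74.3°C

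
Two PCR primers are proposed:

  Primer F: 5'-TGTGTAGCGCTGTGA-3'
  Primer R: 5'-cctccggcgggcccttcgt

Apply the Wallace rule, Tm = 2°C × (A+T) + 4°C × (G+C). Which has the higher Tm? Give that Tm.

Primer R, 68°C

Primer F: A+T=7, G+C=8 → Tm = 2(7)+4(8) = 46°C
Primer R: A+T=4, G+C=15 → Tm = 2(4)+4(15) = 68°C
46°C vs 68°C → primer R is higher.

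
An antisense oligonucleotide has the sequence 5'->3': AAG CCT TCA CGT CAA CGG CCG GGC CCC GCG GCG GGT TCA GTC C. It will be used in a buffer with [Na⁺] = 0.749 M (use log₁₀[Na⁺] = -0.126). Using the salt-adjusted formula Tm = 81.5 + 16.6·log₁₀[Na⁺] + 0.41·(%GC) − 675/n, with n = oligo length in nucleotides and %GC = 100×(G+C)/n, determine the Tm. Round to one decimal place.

Length n = 43. Counting bases: G=14, C=17, A=6, T=6
G+C = 31, so %GC = 31/43 × 100 = 72.093%
Salt term: 16.6 × (-0.126) = -2.092
GC term: 0.41 × 72.093 = 29.558; length term: −675/43 = −15.698
Tm = 81.5 + (-2.092) + 29.558 − 15.698 = 93.268 → 93.3°C

93.3°C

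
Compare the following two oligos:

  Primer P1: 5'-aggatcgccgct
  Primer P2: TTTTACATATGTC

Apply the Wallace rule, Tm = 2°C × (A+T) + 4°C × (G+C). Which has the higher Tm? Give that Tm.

Primer P1: A+T=4, G+C=8 → Tm = 2(4)+4(8) = 40°C
Primer P2: A+T=10, G+C=3 → Tm = 2(10)+4(3) = 32°C
40°C vs 32°C → primer P1 is higher.

Primer P1, 40°C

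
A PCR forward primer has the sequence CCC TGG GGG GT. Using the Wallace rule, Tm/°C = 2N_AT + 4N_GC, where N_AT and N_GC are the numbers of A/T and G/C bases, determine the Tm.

Scanning the sequence gives G=6, T=2, C=3, A=0.
So N_AT = 2 and N_GC = 9.
Tm = 4·9 + 2·2 = 36 + 4 = 40°C

40°C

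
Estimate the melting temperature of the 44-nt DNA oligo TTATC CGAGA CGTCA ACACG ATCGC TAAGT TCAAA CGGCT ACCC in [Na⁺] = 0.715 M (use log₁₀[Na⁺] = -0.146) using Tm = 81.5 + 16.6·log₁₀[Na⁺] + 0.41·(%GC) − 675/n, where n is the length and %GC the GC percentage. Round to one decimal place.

84.2°C

Length n = 44. Base counts: A=13, G=8, C=14, T=9
G+C = 22, so %GC = 22/44 × 100 = 50%
Salt term: 16.6 × (-0.146) = -2.424
GC term: 0.41 × 50 = 20.5; length term: −675/44 = −15.341
Tm = 81.5 + (-2.424) + 20.5 − 15.341 = 84.235 → 84.2°C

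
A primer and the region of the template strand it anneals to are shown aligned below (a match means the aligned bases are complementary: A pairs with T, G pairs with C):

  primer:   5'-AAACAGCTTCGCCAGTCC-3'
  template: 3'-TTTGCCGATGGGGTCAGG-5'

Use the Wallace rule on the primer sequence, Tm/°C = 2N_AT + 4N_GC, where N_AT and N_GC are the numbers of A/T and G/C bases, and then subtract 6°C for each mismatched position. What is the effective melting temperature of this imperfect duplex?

38°C

Primer base counts: A=5, T=3, G=3, C=7 → A+T=8, G+C=10
Perfect-match Tm = 2(8) + 4(10) = 16 + 40 = 56°C
Mismatches (positions where the bases are not complementary): 3 (at positions 5, 9, 11)
Effective Tm = 56 − 3×6 = 56 − 18 = 38°C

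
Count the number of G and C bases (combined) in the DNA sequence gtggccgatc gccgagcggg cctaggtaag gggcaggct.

28

Counting bases: G=18, A=6, T=5, C=10
Total G or C: 18 + 10 = 28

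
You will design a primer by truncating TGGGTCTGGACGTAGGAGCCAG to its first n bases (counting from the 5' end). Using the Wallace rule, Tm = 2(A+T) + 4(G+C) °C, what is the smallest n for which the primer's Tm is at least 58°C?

n = 18

First 17 bases: TGGGTCTGGACGTAGGA → Tm = 54°C (< 58°C)
First 18 bases: TGGGTCTGGACGTAGGAG → Tm = 58°C (≥ 58°C)
Each additional base adds 2°C (A/T) or 4°C (G/C), so Tm is non-decreasing in n; n = 18 is the first length to reach 58°C.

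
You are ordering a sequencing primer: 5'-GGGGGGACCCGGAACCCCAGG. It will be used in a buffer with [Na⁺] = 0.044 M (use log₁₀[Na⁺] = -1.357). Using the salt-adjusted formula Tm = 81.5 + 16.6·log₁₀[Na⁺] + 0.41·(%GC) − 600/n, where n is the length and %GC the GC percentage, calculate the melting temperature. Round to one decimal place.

Length n = 21. A=4, C=7, T=0, G=10
G+C = 17, so %GC = 17/21 × 100 = 80.952%
Salt term: 16.6 × (-1.357) = -22.526
GC term: 0.41 × 80.952 = 33.19; length term: −600/21 = −28.571
Tm = 81.5 + (-22.526) + 33.19 − 28.571 = 63.593 → 63.6°C

63.6°C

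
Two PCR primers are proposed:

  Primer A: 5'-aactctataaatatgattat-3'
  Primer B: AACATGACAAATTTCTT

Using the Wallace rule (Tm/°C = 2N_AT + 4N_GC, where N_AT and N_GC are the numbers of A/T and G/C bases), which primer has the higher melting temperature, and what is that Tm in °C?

Primer A: A+T=17, G+C=3 → Tm = 2(17)+4(3) = 46°C
Primer B: A+T=13, G+C=4 → Tm = 2(13)+4(4) = 42°C
46°C vs 42°C → primer A is higher.

Primer A, 46°C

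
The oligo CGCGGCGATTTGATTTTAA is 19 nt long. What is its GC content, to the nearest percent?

42%

Base counts: G=5, A=4, T=7, C=3
G+C = 5 + 3 = 8 out of 19 bases
%GC = 8/19 × 100 = 42.11% ≈ 42%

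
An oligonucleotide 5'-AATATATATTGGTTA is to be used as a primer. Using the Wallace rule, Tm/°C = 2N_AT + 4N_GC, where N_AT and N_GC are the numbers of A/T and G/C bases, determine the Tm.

A=6, T=7, G=2, C=0
A+T = 13, G+C = 2
Tm = 2×13 + 4×2 = 34°C

34°C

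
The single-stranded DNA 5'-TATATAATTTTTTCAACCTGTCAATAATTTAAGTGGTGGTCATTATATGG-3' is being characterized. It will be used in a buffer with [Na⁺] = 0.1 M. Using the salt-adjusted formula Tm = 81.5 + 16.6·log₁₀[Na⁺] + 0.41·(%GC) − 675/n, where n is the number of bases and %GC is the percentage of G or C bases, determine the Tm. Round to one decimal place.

62.1°C

Length n = 50. T=22, C=5, A=15, G=8
G+C = 13, so %GC = 13/50 × 100 = 26%
Salt term: 16.6 × (-1) = -16.6
GC term: 0.41 × 26 = 10.66; length term: −675/50 = −13.5
Tm = 81.5 + (-16.6) + 10.66 − 13.5 = 62.06 → 62.1°C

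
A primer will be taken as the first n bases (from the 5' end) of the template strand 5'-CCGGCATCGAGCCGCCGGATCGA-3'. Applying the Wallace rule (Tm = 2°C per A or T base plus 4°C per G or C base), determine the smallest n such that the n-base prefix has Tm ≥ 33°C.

First 9 bases: CCGGCATCG → Tm = 32°C (< 33°C)
First 10 bases: CCGGCATCGA → Tm = 34°C (≥ 33°C)
Each additional base adds 2°C (A/T) or 4°C (G/C), so Tm is non-decreasing in n; n = 10 is the first length to reach 33°C.

n = 10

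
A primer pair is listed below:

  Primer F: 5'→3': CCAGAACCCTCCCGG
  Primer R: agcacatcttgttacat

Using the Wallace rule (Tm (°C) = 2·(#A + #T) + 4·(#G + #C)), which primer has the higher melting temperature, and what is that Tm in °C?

Primer F, 52°C

Primer F: A+T=4, G+C=11 → Tm = 2(4)+4(11) = 52°C
Primer R: A+T=11, G+C=6 → Tm = 2(11)+4(6) = 46°C
52°C vs 46°C → primer F is higher.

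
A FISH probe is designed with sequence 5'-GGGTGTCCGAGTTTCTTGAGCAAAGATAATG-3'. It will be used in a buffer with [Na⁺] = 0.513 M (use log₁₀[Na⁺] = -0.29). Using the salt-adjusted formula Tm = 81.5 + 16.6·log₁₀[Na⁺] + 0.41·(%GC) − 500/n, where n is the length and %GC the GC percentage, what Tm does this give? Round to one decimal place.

79.1°C

Length n = 31. Scanning the sequence gives G=10, A=8, C=4, T=9.
G+C = 14, so %GC = 14/31 × 100 = 45.161%
Salt term: 16.6 × (-0.29) = -4.814
GC term: 0.41 × 45.161 = 18.516; length term: −500/31 = −16.129
Tm = 81.5 + (-4.814) + 18.516 − 16.129 = 79.073 → 79.1°C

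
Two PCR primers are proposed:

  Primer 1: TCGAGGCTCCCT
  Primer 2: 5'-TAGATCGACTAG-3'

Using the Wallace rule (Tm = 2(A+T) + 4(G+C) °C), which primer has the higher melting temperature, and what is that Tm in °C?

Primer 1: A+T=4, G+C=8 → Tm = 2(4)+4(8) = 40°C
Primer 2: A+T=7, G+C=5 → Tm = 2(7)+4(5) = 34°C
40°C vs 34°C → primer 1 is higher.

Primer 1, 40°C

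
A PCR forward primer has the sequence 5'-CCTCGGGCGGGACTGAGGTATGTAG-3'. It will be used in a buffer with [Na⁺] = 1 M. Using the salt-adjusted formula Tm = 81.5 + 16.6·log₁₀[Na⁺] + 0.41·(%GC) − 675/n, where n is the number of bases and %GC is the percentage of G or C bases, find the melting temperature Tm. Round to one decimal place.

80.7°C

Length n = 25. Scanning the sequence gives G=11, A=4, T=5, C=5.
G+C = 16, so %GC = 16/25 × 100 = 64%
Salt term: 16.6 × (0) = 0
GC term: 0.41 × 64 = 26.24; length term: −675/25 = −27
Tm = 81.5 + (0) + 26.24 − 27 = 80.74 → 80.7°C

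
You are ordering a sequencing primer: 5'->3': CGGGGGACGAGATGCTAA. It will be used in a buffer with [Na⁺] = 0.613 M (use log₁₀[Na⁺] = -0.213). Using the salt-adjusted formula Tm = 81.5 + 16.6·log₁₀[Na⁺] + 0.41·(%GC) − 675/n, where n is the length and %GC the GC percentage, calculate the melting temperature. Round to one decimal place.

65.5°C

Length n = 18. Scanning the sequence gives A=5, C=3, T=2, G=8.
G+C = 11, so %GC = 11/18 × 100 = 61.111%
Salt term: 16.6 × (-0.213) = -3.536
GC term: 0.41 × 61.111 = 25.056; length term: −675/18 = −37.5
Tm = 81.5 + (-3.536) + 25.056 − 37.5 = 65.52 → 65.5°C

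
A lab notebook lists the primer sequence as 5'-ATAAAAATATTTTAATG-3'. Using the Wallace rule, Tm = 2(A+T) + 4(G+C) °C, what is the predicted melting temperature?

Counting bases: T=7, C=0, A=9, G=1
AT pairs contribute 16, GC pairs contribute 1.
Tm = 2(16) + 4(1) = 32 + 4 = 36°C

36°C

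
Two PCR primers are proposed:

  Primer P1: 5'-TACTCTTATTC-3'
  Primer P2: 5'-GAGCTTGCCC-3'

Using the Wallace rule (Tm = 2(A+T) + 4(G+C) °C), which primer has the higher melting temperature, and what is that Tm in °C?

Primer P2, 34°C

Primer P1: A+T=8, G+C=3 → Tm = 2(8)+4(3) = 28°C
Primer P2: A+T=3, G+C=7 → Tm = 2(3)+4(7) = 34°C
28°C vs 34°C → primer P2 is higher.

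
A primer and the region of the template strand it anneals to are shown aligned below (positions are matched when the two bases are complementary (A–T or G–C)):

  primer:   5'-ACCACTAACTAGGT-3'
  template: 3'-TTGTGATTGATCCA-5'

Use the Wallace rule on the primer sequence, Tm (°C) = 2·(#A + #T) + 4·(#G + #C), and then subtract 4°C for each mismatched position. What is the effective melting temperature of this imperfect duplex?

Primer base counts: A=5, T=3, G=2, C=4 → A+T=8, G+C=6
Perfect-match Tm = 2(8) + 4(6) = 16 + 24 = 40°C
Mismatches (positions where the bases are not complementary): 1 (at position 2)
Effective Tm = 40 − 1×4 = 40 − 4 = 36°C

36°C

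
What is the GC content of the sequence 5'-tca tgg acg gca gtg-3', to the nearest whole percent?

60%

Scanning the sequence gives T=3, G=6, C=3, A=3.
G+C = 6 + 3 = 9 out of 15 bases
%GC = 9/15 × 100 = 60% ≈ 60%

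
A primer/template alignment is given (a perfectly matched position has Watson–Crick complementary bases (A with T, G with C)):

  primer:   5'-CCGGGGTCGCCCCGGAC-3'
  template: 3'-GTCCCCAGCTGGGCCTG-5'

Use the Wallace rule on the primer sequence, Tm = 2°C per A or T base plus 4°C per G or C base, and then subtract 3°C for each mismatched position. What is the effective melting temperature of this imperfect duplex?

Primer base counts: A=1, T=1, G=7, C=8 → A+T=2, G+C=15
Perfect-match Tm = 2(2) + 4(15) = 4 + 60 = 64°C
Mismatches (positions where the bases are not complementary): 2 (at positions 2, 10)
Effective Tm = 64 − 2×3 = 64 − 6 = 58°C

58°C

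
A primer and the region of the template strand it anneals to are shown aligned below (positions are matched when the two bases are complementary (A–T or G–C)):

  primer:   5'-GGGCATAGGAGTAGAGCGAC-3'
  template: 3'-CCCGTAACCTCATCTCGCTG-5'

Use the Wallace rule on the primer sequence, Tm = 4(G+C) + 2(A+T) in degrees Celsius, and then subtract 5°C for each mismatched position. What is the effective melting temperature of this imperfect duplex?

59°C

Primer base counts: A=6, T=2, G=9, C=3 → A+T=8, G+C=12
Perfect-match Tm = 2(8) + 4(12) = 16 + 48 = 64°C
Mismatches (positions where the bases are not complementary): 1 (at position 7)
Effective Tm = 64 − 1×5 = 64 − 5 = 59°C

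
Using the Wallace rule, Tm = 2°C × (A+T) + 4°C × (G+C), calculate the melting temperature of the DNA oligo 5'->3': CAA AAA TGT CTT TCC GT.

G=2, C=4, A=5, T=6
So N_AT = 11 and N_GC = 6.
Tm = 2(11) + 4(6) = 22 + 24 = 46°C

46°C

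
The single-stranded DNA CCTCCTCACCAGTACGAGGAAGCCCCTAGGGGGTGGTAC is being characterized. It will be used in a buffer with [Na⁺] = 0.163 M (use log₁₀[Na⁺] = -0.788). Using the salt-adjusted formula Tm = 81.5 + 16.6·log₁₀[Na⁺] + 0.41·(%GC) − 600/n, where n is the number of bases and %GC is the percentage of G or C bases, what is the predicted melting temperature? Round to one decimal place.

Length n = 39. Scanning the sequence gives C=13, A=8, T=6, G=12.
G+C = 25, so %GC = 25/39 × 100 = 64.103%
Salt term: 16.6 × (-0.788) = -13.081
GC term: 0.41 × 64.103 = 26.282; length term: −600/39 = −15.385
Tm = 81.5 + (-13.081) + 26.282 − 15.385 = 79.316 → 79.3°C

79.3°C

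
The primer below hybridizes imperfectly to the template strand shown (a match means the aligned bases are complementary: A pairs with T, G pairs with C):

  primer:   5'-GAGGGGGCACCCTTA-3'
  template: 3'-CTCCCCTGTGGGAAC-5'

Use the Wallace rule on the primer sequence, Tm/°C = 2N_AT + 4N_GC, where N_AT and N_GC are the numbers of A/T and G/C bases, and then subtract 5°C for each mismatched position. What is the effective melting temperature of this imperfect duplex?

40°C

Primer base counts: A=3, T=2, G=6, C=4 → A+T=5, G+C=10
Perfect-match Tm = 2(5) + 4(10) = 10 + 40 = 50°C
Mismatches (positions where the bases are not complementary): 2 (at positions 7, 15)
Effective Tm = 50 − 2×5 = 50 − 10 = 40°C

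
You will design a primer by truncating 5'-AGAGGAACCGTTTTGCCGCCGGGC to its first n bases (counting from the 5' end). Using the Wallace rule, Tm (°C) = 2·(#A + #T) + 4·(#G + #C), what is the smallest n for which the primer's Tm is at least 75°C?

First 22 bases: AGAGGAACCGTTTTGCCGCCGG → Tm = 72°C (< 75°C)
First 23 bases: AGAGGAACCGTTTTGCCGCCGGG → Tm = 76°C (≥ 75°C)
Since every base adds ≥2°C, Tm only increases with n, so the threshold is first crossed at n = 23.

n = 23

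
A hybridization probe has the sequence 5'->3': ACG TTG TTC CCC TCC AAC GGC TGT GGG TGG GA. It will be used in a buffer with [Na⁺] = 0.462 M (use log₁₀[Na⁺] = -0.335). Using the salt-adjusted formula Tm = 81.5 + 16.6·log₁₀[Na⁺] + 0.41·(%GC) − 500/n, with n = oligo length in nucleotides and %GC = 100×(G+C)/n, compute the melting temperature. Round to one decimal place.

Length n = 32. Base counts: C=9, T=8, G=11, A=4
G+C = 20, so %GC = 20/32 × 100 = 62.5%
Salt term: 16.6 × (-0.335) = -5.561
GC term: 0.41 × 62.5 = 25.625; length term: −500/32 = −15.625
Tm = 81.5 + (-5.561) + 25.625 − 15.625 = 85.939 → 85.9°C

85.9°C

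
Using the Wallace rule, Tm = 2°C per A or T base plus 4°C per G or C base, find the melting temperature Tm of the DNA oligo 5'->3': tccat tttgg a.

Base counts: G=2, A=2, C=2, T=5
So N_AT = 7 and N_GC = 4.
Tm = 2(7) + 4(4) = 14 + 16 = 30°C

30°C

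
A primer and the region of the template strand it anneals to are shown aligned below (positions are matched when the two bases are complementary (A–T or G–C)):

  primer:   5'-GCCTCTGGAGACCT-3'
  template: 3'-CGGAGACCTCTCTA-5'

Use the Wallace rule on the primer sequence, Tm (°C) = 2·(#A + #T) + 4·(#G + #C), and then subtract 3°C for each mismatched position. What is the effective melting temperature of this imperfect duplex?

40°C

Primer base counts: A=2, T=3, G=4, C=5 → A+T=5, G+C=9
Perfect-match Tm = 2(5) + 4(9) = 10 + 36 = 46°C
Mismatches (positions where the bases are not complementary): 2 (at positions 12, 13)
Effective Tm = 46 − 2×3 = 46 − 6 = 40°C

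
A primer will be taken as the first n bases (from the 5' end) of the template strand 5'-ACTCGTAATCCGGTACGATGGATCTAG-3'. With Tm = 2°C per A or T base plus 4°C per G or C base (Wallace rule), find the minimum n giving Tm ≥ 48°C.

First 15 bases: ACTCGTAATCCGGTA → Tm = 44°C (< 48°C)
First 16 bases: ACTCGTAATCCGGTAC → Tm = 48°C (≥ 48°C)
Since every base adds ≥2°C, Tm only increases with n, so the threshold is first crossed at n = 16.

n = 16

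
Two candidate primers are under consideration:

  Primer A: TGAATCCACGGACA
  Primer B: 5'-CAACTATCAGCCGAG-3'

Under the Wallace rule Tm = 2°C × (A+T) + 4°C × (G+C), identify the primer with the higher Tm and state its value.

Primer B, 46°C

Primer A: A+T=7, G+C=7 → Tm = 2(7)+4(7) = 42°C
Primer B: A+T=7, G+C=8 → Tm = 2(7)+4(8) = 46°C
42°C vs 46°C → primer B is higher.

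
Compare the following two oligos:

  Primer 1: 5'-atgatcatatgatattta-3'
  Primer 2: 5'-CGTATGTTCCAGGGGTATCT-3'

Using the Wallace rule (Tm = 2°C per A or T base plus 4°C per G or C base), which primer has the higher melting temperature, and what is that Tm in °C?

Primer 1: A+T=15, G+C=3 → Tm = 2(15)+4(3) = 42°C
Primer 2: A+T=10, G+C=10 → Tm = 2(10)+4(10) = 60°C
42°C vs 60°C → primer 2 is higher.

Primer 2, 60°C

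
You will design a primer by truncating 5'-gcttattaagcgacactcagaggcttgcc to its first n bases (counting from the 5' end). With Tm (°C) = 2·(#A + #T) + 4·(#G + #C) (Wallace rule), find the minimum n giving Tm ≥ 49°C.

n = 18

First 17 bases: GCTTATTAAGCGACACT → Tm = 48°C (< 49°C)
First 18 bases: GCTTATTAAGCGACACTC → Tm = 52°C (≥ 49°C)
Each additional base adds 2°C (A/T) or 4°C (G/C), so Tm is non-decreasing in n; n = 18 is the first length to reach 49°C.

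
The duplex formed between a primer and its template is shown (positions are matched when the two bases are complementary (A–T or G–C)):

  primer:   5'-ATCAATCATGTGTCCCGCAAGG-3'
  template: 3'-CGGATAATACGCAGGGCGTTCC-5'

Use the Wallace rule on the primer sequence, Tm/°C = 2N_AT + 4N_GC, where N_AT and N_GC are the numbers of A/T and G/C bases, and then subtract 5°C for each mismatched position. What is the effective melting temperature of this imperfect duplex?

41°C

Primer base counts: A=6, T=5, G=5, C=6 → A+T=11, G+C=11
Perfect-match Tm = 2(11) + 4(11) = 22 + 44 = 66°C
Mismatches (positions where the bases are not complementary): 5 (at positions 1, 2, 4, 7, 11)
Effective Tm = 66 − 5×5 = 66 − 25 = 41°C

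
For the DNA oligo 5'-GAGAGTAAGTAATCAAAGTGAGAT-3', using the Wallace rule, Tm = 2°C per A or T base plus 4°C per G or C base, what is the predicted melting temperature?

Base counts: A=11, T=5, G=7, C=1
AT pairs contribute 16, GC pairs contribute 8.
Tm = 4·8 + 2·16 = 32 + 32 = 64°C

64°C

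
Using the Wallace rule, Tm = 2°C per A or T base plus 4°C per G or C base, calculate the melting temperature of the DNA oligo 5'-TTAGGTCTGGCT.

G=4, C=2, T=5, A=1
So N_AT = 6 and N_GC = 6.
Tm = 2(6) + 4(6) = 12 + 24 = 36°C

36°C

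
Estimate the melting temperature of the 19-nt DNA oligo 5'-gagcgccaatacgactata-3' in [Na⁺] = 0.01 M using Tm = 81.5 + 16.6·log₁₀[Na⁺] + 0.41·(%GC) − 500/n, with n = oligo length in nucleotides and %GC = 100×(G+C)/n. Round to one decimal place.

Length n = 19. Base counts: A=7, T=3, C=5, G=4
G+C = 9, so %GC = 9/19 × 100 = 47.368%
Salt term: 16.6 × (-2) = -33.2
GC term: 0.41 × 47.368 = 19.421; length term: −500/19 = −26.316
Tm = 81.5 + (-33.2) + 19.421 − 26.316 = 41.405 → 41.4°C

41.4°C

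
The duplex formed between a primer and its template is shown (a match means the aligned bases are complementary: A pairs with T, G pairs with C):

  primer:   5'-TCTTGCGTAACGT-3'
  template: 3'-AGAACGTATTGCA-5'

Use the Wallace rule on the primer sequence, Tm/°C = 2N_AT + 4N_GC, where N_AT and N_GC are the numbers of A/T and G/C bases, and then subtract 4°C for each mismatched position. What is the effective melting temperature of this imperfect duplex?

Primer base counts: A=2, T=5, G=3, C=3 → A+T=7, G+C=6
Perfect-match Tm = 2(7) + 4(6) = 14 + 24 = 38°C
Mismatches (positions where the bases are not complementary): 1 (at position 7)
Effective Tm = 38 − 1×4 = 38 − 4 = 34°C

34°C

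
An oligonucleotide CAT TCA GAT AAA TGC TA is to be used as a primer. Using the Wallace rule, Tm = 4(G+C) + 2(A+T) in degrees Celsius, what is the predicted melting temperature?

44°C

T=5, A=7, C=3, G=2
A+T = 12, G+C = 5
Tm = 2×12 + 4×5 = 44°C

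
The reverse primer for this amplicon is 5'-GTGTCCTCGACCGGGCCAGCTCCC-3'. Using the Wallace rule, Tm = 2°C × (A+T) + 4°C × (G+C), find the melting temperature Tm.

84°C

Base counts: T=4, C=11, G=7, A=2
A+T = 6, G+C = 18
Tm = 2×6 + 4×18 = 84°C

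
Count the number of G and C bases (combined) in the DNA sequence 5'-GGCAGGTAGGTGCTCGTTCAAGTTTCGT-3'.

15

Base counts: A=4, C=5, G=10, T=9
G+C = 10 + 5 = 15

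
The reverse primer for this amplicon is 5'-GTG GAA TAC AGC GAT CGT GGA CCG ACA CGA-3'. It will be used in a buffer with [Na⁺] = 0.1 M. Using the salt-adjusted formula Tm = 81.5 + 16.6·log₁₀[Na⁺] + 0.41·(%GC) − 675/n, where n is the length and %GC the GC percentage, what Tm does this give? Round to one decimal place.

65.6°C

Length n = 30. Counting bases: C=7, T=4, G=10, A=9
G+C = 17, so %GC = 17/30 × 100 = 56.667%
Salt term: 16.6 × (-1) = -16.6
GC term: 0.41 × 56.667 = 23.233; length term: −675/30 = −22.5
Tm = 81.5 + (-16.6) + 23.233 − 22.5 = 65.633 → 65.6°C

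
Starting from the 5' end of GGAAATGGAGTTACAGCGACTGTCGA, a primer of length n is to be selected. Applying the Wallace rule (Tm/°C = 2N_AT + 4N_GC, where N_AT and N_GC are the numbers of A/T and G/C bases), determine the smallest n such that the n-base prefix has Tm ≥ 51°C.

First 17 bases: GGAAATGGAGTTACAGC → Tm = 50°C (< 51°C)
First 18 bases: GGAAATGGAGTTACAGCG → Tm = 54°C (≥ 51°C)
Since every base adds ≥2°C, Tm only increases with n, so the threshold is first crossed at n = 18.

n = 18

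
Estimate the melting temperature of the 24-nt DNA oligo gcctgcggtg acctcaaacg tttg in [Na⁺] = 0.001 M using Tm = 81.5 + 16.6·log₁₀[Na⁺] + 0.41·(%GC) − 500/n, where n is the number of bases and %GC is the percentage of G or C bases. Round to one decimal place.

34.8°C

Length n = 24. Counting bases: C=7, A=4, T=6, G=7
G+C = 14, so %GC = 14/24 × 100 = 58.333%
Salt term: 16.6 × (-3) = -49.8
GC term: 0.41 × 58.333 = 23.917; length term: −500/24 = −20.833
Tm = 81.5 + (-49.8) + 23.917 − 20.833 = 34.784 → 34.8°C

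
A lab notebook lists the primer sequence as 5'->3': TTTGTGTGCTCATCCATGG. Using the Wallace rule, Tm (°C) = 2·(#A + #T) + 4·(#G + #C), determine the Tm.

Scanning the sequence gives A=2, G=5, T=8, C=4.
A+T = 10, G+C = 9
Tm = 4·9 + 2·10 = 36 + 20 = 56°C

56°C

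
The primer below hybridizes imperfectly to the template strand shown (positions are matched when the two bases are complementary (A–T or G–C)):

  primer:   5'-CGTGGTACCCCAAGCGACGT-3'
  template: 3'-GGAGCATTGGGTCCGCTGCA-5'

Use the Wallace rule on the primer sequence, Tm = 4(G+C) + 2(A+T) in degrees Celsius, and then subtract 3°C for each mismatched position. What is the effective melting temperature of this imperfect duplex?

Primer base counts: A=4, T=3, G=6, C=7 → A+T=7, G+C=13
Perfect-match Tm = 2(7) + 4(13) = 14 + 52 = 66°C
Mismatches (positions where the bases are not complementary): 4 (at positions 2, 4, 8, 13)
Effective Tm = 66 − 4×3 = 66 − 12 = 54°C

54°C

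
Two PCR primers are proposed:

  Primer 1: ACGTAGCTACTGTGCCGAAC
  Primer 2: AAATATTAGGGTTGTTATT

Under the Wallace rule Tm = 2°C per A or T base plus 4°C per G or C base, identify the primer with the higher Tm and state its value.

Primer 1: A+T=9, G+C=11 → Tm = 2(9)+4(11) = 62°C
Primer 2: A+T=15, G+C=4 → Tm = 2(15)+4(4) = 46°C
62°C vs 46°C → primer 1 is higher.

Primer 1, 62°C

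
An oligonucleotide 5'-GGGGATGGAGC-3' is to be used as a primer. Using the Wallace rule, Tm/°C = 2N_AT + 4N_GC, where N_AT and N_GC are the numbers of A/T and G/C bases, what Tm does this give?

Scanning the sequence gives G=7, C=1, A=2, T=1.
So N_AT = 3 and N_GC = 8.
Tm = 2×3 + 4×8 = 38°C

38°C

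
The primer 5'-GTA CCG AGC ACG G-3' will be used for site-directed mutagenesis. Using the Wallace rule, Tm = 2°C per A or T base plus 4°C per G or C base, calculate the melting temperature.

Base counts: T=1, A=3, C=4, G=5
So N_AT = 4 and N_GC = 9.
Tm = 2×4 + 4×9 = 44°C

44°C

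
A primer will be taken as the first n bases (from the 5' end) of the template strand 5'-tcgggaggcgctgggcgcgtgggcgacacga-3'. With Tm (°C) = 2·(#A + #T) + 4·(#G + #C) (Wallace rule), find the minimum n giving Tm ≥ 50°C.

n = 14

First 13 bases: TCGGGAGGCGCTG → Tm = 46°C (< 50°C)
First 14 bases: TCGGGAGGCGCTGG → Tm = 50°C (≥ 50°C)
Since every base adds ≥2°C, Tm only increases with n, so the threshold is first crossed at n = 14.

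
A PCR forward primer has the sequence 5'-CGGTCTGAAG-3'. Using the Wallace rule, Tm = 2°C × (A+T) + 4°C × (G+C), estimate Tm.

32°C

G=4, C=2, A=2, T=2
AT pairs contribute 4, GC pairs contribute 6.
Tm = 4·6 + 2·4 = 24 + 8 = 32°C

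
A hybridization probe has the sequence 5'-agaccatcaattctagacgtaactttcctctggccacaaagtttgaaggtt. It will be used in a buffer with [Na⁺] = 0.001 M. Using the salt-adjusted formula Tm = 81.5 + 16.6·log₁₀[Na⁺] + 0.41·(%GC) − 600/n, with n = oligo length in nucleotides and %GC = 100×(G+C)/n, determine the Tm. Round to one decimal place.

Length n = 51. Counting bases: T=15, C=12, A=15, G=9
G+C = 21, so %GC = 21/51 × 100 = 41.176%
Salt term: 16.6 × (-3) = -49.8
GC term: 0.41 × 41.176 = 16.882; length term: −600/51 = −11.765
Tm = 81.5 + (-49.8) + 16.882 − 11.765 = 36.817 → 36.8°C

36.8°C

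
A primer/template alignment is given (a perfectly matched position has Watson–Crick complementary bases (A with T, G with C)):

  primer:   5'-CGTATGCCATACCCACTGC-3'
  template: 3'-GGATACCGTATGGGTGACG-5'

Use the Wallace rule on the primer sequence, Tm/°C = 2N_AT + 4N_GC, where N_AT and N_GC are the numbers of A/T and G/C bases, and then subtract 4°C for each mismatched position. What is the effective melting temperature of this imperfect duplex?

52°C

Primer base counts: A=4, T=4, G=3, C=8 → A+T=8, G+C=11
Perfect-match Tm = 2(8) + 4(11) = 16 + 44 = 60°C
Mismatches (positions where the bases are not complementary): 2 (at positions 2, 7)
Effective Tm = 60 − 2×4 = 60 − 8 = 52°C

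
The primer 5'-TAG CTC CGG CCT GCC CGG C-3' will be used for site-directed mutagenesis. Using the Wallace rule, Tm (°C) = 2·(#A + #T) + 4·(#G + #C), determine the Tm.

68°C

Base counts: T=3, A=1, G=6, C=9
So N_AT = 4 and N_GC = 15.
Tm = 4·15 + 2·4 = 60 + 8 = 68°C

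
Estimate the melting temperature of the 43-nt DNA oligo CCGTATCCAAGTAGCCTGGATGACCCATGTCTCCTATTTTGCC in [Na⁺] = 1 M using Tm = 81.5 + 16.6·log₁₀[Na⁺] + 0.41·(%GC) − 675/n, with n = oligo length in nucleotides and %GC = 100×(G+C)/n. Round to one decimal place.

Length n = 43. Scanning the sequence gives C=14, G=8, T=13, A=8.
G+C = 22, so %GC = 22/43 × 100 = 51.163%
Salt term: 16.6 × (0) = 0
GC term: 0.41 × 51.163 = 20.977; length term: −675/43 = −15.698
Tm = 81.5 + (0) + 20.977 − 15.698 = 86.779 → 86.8°C

86.8°C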